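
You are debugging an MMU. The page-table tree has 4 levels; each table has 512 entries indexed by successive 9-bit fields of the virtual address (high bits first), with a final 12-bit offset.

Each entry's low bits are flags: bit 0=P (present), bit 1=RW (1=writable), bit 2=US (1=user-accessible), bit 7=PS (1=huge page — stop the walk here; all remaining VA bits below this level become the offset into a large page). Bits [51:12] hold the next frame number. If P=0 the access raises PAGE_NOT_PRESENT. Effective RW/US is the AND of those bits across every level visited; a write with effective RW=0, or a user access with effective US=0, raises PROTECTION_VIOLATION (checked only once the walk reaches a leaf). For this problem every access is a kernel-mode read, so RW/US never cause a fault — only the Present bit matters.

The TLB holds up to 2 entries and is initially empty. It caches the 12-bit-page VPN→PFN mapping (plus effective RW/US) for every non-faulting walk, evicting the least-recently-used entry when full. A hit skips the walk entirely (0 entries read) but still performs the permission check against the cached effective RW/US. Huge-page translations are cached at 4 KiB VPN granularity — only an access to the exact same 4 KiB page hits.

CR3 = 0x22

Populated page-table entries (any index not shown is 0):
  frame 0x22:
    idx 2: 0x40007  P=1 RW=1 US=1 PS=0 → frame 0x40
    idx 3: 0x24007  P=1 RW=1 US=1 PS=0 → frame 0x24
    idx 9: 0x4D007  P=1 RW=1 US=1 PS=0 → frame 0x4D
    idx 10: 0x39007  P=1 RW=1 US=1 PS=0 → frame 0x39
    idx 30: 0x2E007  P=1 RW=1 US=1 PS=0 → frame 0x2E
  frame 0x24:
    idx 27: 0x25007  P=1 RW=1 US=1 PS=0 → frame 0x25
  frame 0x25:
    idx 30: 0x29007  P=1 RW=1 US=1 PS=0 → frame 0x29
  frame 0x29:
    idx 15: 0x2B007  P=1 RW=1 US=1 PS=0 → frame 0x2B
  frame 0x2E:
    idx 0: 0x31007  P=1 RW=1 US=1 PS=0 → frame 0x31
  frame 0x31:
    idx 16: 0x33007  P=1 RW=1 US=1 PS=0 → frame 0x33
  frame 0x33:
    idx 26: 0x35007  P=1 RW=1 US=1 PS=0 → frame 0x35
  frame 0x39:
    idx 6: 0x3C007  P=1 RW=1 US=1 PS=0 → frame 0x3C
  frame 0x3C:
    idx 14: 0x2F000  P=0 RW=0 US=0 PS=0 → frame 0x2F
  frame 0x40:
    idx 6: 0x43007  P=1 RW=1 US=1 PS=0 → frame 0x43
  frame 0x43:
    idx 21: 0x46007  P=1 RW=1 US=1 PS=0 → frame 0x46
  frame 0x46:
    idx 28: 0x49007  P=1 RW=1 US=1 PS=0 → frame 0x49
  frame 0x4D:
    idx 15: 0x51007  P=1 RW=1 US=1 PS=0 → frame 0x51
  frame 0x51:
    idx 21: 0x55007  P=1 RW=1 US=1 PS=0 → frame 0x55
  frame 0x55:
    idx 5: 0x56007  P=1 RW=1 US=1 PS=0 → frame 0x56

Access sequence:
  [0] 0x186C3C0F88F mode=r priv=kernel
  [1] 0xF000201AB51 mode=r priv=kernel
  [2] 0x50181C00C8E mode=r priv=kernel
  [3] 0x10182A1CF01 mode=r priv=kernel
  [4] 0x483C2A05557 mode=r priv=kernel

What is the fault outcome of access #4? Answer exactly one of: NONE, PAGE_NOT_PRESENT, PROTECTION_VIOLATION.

Walk each access:
#0 VA=0x186C3C0F88F (r,kernel):
  L0: frame=0x22 idx=3 entry=0x24007 [P=1 RW=1 US=1 PS=0]
  L1: frame=0x24 idx=27 entry=0x25007 [P=1 RW=1 US=1 PS=0]
  L2: frame=0x25 idx=30 entry=0x29007 [P=1 RW=1 US=1 PS=0]
  L3: frame=0x29 idx=15 entry=0x2B007 [P=1 RW=1 US=1 PS=0]
  ⇒ phys 0x2B88F  [4 reads]
#1 VA=0xF000201AB51 (r,kernel):
  L0: frame=0x22 idx=30 entry=0x2E007 [P=1 RW=1 US=1 PS=0]
  L1: frame=0x2E idx=0 entry=0x31007 [P=1 RW=1 US=1 PS=0]
  L2: frame=0x31 idx=16 entry=0x33007 [P=1 RW=1 US=1 PS=0]
  L3: frame=0x33 idx=26 entry=0x35007 [P=1 RW=1 US=1 PS=0]
  ⇒ phys 0x35B51  [4 reads]
#2 VA=0x50181C00C8E (r,kernel):
  L0: frame=0x22 idx=10 entry=0x39007 [P=1 RW=1 US=1 PS=0]
  L1: frame=0x39 idx=6 entry=0x3C007 [P=1 RW=1 US=1 PS=0]
  L2: frame=0x3C idx=14 entry=0x2F000 [P=0 RW=0 US=0 PS=0]
  → PAGE_NOT_PRESENT  (3 entries read)
#3 VA=0x10182A1CF01 (r,kernel):
  L0: frame=0x22 idx=2 entry=0x40007 [P=1 RW=1 US=1 PS=0]
  L1: frame=0x40 idx=6 entry=0x43007 [P=1 RW=1 US=1 PS=0]
  L2: frame=0x43 idx=21 entry=0x46007 [P=1 RW=1 US=1 PS=0]
  L3: frame=0x46 idx=28 entry=0x49007 [P=1 RW=1 US=1 PS=0]
  ⇒ phys 0x49F01  [4 reads]
#4 VA=0x483C2A05557 (r,kernel):
  L0: frame=0x22 idx=9 entry=0x4D007 [P=1 RW=1 US=1 PS=0]
  L1: frame=0x4D idx=15 entry=0x51007 [P=1 RW=1 US=1 PS=0]
  L2: frame=0x51 idx=21 entry=0x55007 [P=1 RW=1 US=1 PS=0]
  L3: frame=0x55 idx=5 entry=0x56007 [P=1 RW=1 US=1 PS=0]
  ⇒ phys 0x56557  [4 reads]

Access #4 fault: NONE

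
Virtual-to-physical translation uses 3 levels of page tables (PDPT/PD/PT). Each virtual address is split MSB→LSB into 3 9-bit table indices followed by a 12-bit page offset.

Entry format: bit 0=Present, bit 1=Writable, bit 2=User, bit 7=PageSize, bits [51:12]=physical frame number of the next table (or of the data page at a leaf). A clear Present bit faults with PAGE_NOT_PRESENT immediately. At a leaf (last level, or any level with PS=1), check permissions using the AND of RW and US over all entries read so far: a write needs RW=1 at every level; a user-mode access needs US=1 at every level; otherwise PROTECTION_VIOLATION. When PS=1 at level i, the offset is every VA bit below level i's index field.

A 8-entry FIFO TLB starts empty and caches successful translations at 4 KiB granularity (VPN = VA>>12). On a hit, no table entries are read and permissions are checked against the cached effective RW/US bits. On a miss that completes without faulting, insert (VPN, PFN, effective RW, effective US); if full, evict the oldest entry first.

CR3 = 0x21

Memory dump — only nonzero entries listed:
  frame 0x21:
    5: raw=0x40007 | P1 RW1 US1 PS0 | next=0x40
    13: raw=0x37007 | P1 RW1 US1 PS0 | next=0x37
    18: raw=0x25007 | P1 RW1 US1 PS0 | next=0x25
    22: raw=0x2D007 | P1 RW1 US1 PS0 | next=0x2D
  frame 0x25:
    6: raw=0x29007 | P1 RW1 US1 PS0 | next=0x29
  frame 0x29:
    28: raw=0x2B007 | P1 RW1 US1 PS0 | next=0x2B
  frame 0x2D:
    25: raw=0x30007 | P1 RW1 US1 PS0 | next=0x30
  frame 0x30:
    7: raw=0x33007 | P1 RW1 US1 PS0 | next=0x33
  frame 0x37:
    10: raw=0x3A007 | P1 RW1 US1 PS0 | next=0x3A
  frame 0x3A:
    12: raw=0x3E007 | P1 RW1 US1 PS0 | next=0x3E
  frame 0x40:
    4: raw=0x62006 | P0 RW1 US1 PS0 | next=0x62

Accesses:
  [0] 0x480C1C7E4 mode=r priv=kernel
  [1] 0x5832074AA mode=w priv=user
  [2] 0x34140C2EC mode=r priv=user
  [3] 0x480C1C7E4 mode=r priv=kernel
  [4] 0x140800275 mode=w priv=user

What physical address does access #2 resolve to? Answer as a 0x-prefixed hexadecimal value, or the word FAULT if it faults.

Trace:
#0 VA=0x480C1C7E4 (r,kernel):
  L0: frame=0x21 idx=18 entry=0x25007 [P=1 RW=1 US=1 PS=0]
  L1: frame=0x25 idx=6 entry=0x29007 [P=1 RW=1 US=1 PS=0]
  L2: frame=0x29 idx=28 entry=0x2B007 [P=1 RW=1 US=1 PS=0]
  → PA=0x2B7E4  (3 entries read)
#1 VA=0x5832074AA (w,user):
  L0: frame=0x21 idx=22 entry=0x2D007 [P=1 RW=1 US=1 PS=0]
  L1: frame=0x2D idx=25 entry=0x30007 [P=1 RW=1 US=1 PS=0]
  L2: frame=0x30 idx=7 entry=0x33007 [P=1 RW=1 US=1 PS=0]
  → PA=0x334AA  (3 entries read)
#2 VA=0x34140C2EC (r,user):
  L0: frame=0x21 idx=13 entry=0x37007 [P=1 RW=1 US=1 PS=0]
  L1: frame=0x37 idx=10 entry=0x3A007 [P=1 RW=1 US=1 PS=0]
  L2: frame=0x3A idx=12 entry=0x3E007 [P=1 RW=1 US=1 PS=0]
  → PA=0x3E2EC  (3 entries read)
#3 VA=0x480C1C7E4 (r,kernel):
  TLB hit vpn=0x480C1C → PA=0x2B7E4
#4 VA=0x140800275 (w,user):
  L0: frame=0x21 idx=5 entry=0x40007 [P=1 RW=1 US=1 PS=0]
  L1: frame=0x40 idx=4 entry=0x62006 [P=0 RW=1 US=1 PS=0]
  ✗ PAGE_NOT_PRESENT  [2 reads]

Access #2 PA: 0x3E2EC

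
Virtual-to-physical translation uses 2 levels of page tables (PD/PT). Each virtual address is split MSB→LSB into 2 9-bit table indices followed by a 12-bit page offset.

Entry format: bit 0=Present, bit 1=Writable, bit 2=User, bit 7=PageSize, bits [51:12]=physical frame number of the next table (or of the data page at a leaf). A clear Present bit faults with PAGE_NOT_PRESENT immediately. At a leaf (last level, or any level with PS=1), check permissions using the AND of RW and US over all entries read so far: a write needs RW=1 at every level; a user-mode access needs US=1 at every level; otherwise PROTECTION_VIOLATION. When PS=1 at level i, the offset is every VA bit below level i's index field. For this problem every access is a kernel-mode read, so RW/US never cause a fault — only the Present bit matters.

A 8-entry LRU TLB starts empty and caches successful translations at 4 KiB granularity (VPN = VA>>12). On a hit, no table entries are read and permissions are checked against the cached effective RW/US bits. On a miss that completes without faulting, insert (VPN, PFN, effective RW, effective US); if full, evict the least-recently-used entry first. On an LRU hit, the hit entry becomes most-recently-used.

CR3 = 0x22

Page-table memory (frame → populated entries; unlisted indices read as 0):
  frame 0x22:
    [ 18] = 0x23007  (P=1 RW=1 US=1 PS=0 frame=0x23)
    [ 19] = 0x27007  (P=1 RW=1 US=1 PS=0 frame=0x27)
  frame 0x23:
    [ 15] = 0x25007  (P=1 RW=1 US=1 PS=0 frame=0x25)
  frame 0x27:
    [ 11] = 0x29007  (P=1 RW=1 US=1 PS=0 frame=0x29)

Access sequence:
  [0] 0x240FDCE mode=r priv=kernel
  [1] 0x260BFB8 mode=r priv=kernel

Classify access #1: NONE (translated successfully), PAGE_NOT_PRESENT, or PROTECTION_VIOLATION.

Walk each access:
#0 VA=0x240FDCE (r,kernel):
  L0 @0x22[18] → 0x23007  P=1,RW=1,US=1,PS=0
  L1 @0x23[15] → 0x25007  P=1,RW=1,US=1,PS=0
  ⇒ phys 0x25DCE  [2 reads]
#1 VA=0x260BFB8 (r,kernel):
  L0 @0x22[19] → 0x27007  P=1,RW=1,US=1,PS=0
  L1 @0x27[11] → 0x29007  P=1,RW=1,US=1,PS=0
  ⇒ phys 0x29FB8  [2 reads]

Access #1 fault: NONE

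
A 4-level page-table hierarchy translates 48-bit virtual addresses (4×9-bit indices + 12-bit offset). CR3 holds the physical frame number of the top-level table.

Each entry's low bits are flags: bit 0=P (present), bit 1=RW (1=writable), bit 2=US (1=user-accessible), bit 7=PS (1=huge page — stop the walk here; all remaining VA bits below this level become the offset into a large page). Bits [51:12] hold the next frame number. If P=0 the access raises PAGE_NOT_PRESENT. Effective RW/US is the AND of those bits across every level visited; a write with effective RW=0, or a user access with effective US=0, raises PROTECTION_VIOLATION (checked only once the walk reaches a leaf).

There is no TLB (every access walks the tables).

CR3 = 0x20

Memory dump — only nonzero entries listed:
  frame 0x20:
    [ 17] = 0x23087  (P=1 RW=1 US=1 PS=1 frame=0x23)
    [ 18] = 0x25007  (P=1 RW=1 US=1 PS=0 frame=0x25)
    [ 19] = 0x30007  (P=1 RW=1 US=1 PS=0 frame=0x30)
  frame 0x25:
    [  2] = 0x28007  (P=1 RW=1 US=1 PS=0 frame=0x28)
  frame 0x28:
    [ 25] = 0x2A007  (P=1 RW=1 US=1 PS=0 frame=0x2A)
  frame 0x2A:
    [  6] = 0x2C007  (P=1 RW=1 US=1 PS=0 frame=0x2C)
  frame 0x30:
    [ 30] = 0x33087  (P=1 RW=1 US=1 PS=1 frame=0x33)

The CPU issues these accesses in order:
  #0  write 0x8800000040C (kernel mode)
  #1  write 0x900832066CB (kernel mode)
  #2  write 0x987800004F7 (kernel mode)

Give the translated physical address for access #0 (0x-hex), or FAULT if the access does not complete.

Trace:
#0 VA=0x8800000040C (w,kernel):
  L0: frame=0x20 idx=17 entry=0x23087 [P=1 RW=1 US=1 PS=1]
  ⇒ phys 0x2340C (huge @L0)  [1 reads]
#1 VA=0x900832066CB (w,kernel):
  L0: frame=0x20 idx=18 entry=0x25007 [P=1 RW=1 US=1 PS=0]
  L1: frame=0x25 idx=2 entry=0x28007 [P=1 RW=1 US=1 PS=0]
  L2: frame=0x28 idx=25 entry=0x2A007 [P=1 RW=1 US=1 PS=0]
  L3: frame=0x2A idx=6 entry=0x2C007 [P=1 RW=1 US=1 PS=0]
  ⇒ phys 0x2C6CB  [4 reads]
#2 VA=0x987800004F7 (w,kernel):
  L0: frame=0x20 idx=19 entry=0x30007 [P=1 RW=1 US=1 PS=0]
  L1: frame=0x30 idx=30 entry=0x33087 [P=1 RW=1 US=1 PS=1]
  ⇒ phys 0x334F7 (huge @L1)  [2 reads]

Access #0 PA: 0x2340C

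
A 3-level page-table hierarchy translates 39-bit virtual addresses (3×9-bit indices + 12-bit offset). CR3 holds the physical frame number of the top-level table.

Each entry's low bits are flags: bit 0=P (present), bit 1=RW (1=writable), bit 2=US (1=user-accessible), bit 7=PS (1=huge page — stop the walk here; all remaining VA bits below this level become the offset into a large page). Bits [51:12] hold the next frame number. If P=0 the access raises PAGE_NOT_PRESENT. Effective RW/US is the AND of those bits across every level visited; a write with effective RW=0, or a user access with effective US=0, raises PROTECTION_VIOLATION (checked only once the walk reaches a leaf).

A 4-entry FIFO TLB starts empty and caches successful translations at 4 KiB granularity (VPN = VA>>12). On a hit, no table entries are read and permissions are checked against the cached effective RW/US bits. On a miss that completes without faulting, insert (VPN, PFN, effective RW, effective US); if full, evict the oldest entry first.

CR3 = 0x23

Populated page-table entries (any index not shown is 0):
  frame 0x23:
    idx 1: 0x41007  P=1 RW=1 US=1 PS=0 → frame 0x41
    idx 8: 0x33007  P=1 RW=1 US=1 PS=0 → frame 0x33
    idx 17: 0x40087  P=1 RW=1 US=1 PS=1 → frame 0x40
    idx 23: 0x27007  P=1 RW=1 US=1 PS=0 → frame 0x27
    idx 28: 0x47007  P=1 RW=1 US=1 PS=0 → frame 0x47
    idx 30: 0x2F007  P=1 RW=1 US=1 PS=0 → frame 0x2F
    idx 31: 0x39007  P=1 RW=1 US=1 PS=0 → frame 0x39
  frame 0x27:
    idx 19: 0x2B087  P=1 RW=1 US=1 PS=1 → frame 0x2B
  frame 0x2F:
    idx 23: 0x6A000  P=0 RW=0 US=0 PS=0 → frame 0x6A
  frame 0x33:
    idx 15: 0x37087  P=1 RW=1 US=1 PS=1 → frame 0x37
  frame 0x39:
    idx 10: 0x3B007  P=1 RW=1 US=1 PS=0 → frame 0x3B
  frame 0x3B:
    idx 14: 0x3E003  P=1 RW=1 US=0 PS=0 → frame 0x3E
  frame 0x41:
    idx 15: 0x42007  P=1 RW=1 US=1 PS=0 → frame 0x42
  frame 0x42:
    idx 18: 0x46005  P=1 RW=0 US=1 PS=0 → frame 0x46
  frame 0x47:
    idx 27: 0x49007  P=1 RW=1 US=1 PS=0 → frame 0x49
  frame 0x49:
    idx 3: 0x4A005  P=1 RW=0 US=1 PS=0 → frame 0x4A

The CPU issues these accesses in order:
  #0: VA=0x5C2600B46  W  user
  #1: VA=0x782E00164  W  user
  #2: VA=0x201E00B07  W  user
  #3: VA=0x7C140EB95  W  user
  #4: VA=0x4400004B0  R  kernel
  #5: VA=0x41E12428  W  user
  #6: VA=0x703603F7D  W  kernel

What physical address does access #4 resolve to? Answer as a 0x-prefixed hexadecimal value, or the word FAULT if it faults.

Walk each access:
#0 VA=0x5C2600B46 (w,user):
  lvl0: tbl 0x23, slot 23 ⇒ 0x27007 (P1/RW1/US1/PS0)
  lvl1: tbl 0x27, slot 19 ⇒ 0x2B087 (P1/RW1/US1/PS1)
  → PA=0x2BB46 (huge @L1)  (2 entries read)
#1 VA=0x782E00164 (w,user):
  lvl0: tbl 0x23, slot 30 ⇒ 0x2F007 (P1/RW1/US1/PS0)
  lvl1: tbl 0x2F, slot 23 ⇒ 0x6A000 (P0/RW0/US0/PS0)
  → PAGE_NOT_PRESENT  (2 entries read)
#2 VA=0x201E00B07 (w,user):
  lvl0: tbl 0x23, slot 8 ⇒ 0x33007 (P1/RW1/US1/PS0)
  lvl1: tbl 0x33, slot 15 ⇒ 0x37087 (P1/RW1/US1/PS1)
  → PA=0x37B07 (huge @L1)  (2 entries read)
#3 VA=0x7C140EB95 (w,user):
  lvl0: tbl 0x23, slot 31 ⇒ 0x39007 (P1/RW1/US1/PS0)
  lvl1: tbl 0x39, slot 10 ⇒ 0x3B007 (P1/RW1/US1/PS0)
  lvl2: tbl 0x3B, slot 14 ⇒ 0x3E003 (P1/RW1/US0/PS0)
  → PROTECTION_VIOLATION  (3 entries read)
#4 VA=0x4400004B0 (r,kernel):
  lvl0: tbl 0x23, slot 17 ⇒ 0x40087 (P1/RW1/US1/PS1)
  → PA=0x404B0 (huge @L0)  (1 entries read)
#5 VA=0x41E12428 (w,user):
  lvl0: tbl 0x23, slot 1 ⇒ 0x41007 (P1/RW1/US1/PS0)
  lvl1: tbl 0x41, slot 15 ⇒ 0x42007 (P1/RW1/US1/PS0)
  lvl2: tbl 0x42, slot 18 ⇒ 0x46005 (P1/RW0/US1/PS0)
  → PROTECTION_VIOLATION  (3 entries read)
#6 VA=0x703603F7D (w,kernel):
  lvl0: tbl 0x23, slot 28 ⇒ 0x47007 (P1/RW1/US1/PS0)
  lvl1: tbl 0x47, slot 27 ⇒ 0x49007 (P1/RW1/US1/PS0)
  lvl2: tbl 0x49, slot 3 ⇒ 0x4A005 (P1/RW0/US1/PS0)
  → PROTECTION_VIOLATION  (3 entries read)

Access #4 PA: 0x404B0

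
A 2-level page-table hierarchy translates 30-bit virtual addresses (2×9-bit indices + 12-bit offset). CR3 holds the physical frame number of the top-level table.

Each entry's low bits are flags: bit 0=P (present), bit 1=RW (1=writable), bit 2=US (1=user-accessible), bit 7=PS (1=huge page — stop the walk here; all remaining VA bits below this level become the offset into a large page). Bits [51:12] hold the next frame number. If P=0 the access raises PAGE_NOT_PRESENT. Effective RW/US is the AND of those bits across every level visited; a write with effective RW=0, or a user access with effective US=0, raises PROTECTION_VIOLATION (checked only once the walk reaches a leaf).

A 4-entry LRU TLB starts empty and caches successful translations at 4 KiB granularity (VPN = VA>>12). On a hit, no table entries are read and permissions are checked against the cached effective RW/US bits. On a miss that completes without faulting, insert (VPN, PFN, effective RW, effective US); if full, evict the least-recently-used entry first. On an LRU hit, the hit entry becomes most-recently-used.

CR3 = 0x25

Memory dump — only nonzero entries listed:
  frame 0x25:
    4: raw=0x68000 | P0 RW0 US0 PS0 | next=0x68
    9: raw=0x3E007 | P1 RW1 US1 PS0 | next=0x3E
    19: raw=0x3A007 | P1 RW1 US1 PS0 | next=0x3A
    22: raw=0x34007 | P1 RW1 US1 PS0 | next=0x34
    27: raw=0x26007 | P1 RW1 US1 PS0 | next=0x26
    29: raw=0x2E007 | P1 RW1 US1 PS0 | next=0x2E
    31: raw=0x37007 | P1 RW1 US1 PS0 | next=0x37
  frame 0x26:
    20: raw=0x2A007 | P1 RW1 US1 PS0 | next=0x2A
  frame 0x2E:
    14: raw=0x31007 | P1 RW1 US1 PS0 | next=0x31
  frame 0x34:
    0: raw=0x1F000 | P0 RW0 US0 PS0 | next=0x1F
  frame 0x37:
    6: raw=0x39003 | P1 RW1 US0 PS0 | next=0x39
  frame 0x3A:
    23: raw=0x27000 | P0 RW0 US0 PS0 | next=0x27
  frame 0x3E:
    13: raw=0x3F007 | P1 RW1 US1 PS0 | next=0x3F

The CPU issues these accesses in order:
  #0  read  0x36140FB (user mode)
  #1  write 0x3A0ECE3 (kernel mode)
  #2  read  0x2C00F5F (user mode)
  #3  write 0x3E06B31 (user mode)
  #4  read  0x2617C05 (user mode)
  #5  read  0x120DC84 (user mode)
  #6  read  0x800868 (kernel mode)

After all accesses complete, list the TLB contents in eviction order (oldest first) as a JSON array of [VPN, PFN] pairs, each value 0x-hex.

Trace:
#0 VA=0x36140FB (r,user):
  [0] read 0x25 idx=27: raw=0x26007 flags P=1 W=1 U=1 S=0
  [1] read 0x26 idx=20: raw=0x2A007 flags P=1 W=1 U=1 S=0
  ✓ 0x2A0FB  — 2 lookups
#1 VA=0x3A0ECE3 (w,kernel):
  [0] read 0x25 idx=29: raw=0x2E007 flags P=1 W=1 U=1 S=0
  [1] read 0x2E idx=14: raw=0x31007 flags P=1 W=1 U=1 S=0
  ✓ 0x31CE3  — 2 lookups
#2 VA=0x2C00F5F (r,user):
  [0] read 0x25 idx=22: raw=0x34007 flags P=1 W=1 U=1 S=0
  [1] read 0x34 idx=0: raw=0x1F000 flags P=0 W=0 U=0 S=0
  ✗ PAGE_NOT_PRESENT  [2 reads]
#3 VA=0x3E06B31 (w,user):
  [0] read 0x25 idx=31: raw=0x37007 flags P=1 W=1 U=1 S=0
  [1] read 0x37 idx=6: raw=0x39003 flags P=1 W=1 U=0 S=0
  ✗ PROTECTION_VIOLATION  [2 reads]
#4 VA=0x2617C05 (r,user):
  [0] read 0x25 idx=19: raw=0x3A007 flags P=1 W=1 U=1 S=0
  [1] read 0x3A idx=23: raw=0x27000 flags P=0 W=0 U=0 S=0
  ✗ PAGE_NOT_PRESENT  [2 reads]
#5 VA=0x120DC84 (r,user):
  [0] read 0x25 idx=9: raw=0x3E007 flags P=1 W=1 U=1 S=0
  [1] read 0x3E idx=13: raw=0x3F007 flags P=1 W=1 U=1 S=0
  ✓ 0x3FC84  — 2 lookups
#6 VA=0x800868 (r,kernel):
  [0] read 0x25 idx=4: raw=0x68000 flags P=0 W=0 U=0 S=0
  ✗ PAGE_NOT_PRESENT  [1 reads]

TLB: [["0x3614", "0x2A"], ["0x3A0E", "0x31"], ["0x120D", "0x3F"]]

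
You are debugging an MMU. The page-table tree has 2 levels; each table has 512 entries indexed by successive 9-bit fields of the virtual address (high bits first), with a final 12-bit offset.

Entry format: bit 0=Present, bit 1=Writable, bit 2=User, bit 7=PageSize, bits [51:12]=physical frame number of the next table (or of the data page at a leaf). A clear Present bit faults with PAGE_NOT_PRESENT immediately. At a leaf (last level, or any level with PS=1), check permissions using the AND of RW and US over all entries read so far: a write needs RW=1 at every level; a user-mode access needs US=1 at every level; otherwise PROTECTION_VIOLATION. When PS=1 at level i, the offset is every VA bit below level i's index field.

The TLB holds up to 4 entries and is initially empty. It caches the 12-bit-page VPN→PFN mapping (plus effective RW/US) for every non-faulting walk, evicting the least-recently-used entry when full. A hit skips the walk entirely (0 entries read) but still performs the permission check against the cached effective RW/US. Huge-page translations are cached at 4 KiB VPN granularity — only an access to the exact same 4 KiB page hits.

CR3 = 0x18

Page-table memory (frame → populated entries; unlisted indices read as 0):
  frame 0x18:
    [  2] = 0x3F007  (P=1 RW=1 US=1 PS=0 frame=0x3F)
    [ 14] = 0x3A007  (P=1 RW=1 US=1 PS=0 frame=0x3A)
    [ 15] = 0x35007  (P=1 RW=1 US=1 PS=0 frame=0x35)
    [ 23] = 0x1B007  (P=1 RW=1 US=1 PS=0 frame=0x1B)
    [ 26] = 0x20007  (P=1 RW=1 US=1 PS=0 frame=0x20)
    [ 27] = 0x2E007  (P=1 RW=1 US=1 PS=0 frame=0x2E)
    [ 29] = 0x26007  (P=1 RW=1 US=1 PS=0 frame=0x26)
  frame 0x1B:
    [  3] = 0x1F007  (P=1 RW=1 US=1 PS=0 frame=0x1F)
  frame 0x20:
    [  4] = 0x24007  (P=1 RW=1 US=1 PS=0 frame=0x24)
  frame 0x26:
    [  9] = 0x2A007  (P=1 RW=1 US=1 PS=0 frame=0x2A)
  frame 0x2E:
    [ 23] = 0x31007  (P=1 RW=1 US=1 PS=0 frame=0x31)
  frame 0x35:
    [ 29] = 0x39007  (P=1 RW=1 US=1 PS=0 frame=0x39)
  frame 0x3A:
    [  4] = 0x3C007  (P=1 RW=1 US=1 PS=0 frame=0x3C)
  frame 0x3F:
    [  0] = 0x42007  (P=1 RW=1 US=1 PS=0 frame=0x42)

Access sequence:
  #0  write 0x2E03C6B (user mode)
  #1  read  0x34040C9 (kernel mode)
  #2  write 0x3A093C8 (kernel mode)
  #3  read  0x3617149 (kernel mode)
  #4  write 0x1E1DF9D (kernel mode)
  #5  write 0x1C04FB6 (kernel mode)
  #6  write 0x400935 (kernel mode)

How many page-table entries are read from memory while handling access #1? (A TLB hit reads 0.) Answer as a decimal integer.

Trace:
#0 VA=0x2E03C6B (w,user):
  lvl0: tbl 0x18, slot 23 ⇒ 0x1B007 (P1/RW1/US1/PS0)
  lvl1: tbl 0x1B, slot 3 ⇒ 0x1F007 (P1/RW1/US1/PS0)
  ✓ 0x1FC6B  — 2 lookups
#1 VA=0x34040C9 (r,kernel):
  lvl0: tbl 0x18, slot 26 ⇒ 0x20007 (P1/RW1/US1/PS0)
  lvl1: tbl 0x20, slot 4 ⇒ 0x24007 (P1/RW1/US1/PS0)
  ✓ 0x240C9  — 2 lookups
#2 VA=0x3A093C8 (w,kernel):
  lvl0: tbl 0x18, slot 29 ⇒ 0x26007 (P1/RW1/US1/PS0)
  lvl1: tbl 0x26, slot 9 ⇒ 0x2A007 (P1/RW1/US1/PS0)
  ✓ 0x2A3C8  — 2 lookups
#3 VA=0x3617149 (r,kernel):
  lvl0: tbl 0x18, slot 27 ⇒ 0x2E007 (P1/RW1/US1/PS0)
  lvl1: tbl 0x2E, slot 23 ⇒ 0x31007 (P1/RW1/US1/PS0)
  ✓ 0x31149  — 2 lookups
#4 VA=0x1E1DF9D (w,kernel):
  lvl0: tbl 0x18, slot 15 ⇒ 0x35007 (P1/RW1/US1/PS0)
  lvl1: tbl 0x35, slot 29 ⇒ 0x39007 (P1/RW1/US1/PS0)
  ✓ 0x39F9D  — 2 lookups
#5 VA=0x1C04FB6 (w,kernel):
  lvl0: tbl 0x18, slot 14 ⇒ 0x3A007 (P1/RW1/US1/PS0)
  lvl1: tbl 0x3A, slot 4 ⇒ 0x3C007 (P1/RW1/US1/PS0)
  ✓ 0x3CFB6  — 2 lookups
#6 VA=0x400935 (w,kernel):
  lvl0: tbl 0x18, slot 2 ⇒ 0x3F007 (P1/RW1/US1/PS0)
  lvl1: tbl 0x3F, slot 0 ⇒ 0x42007 (P1/RW1/US1/PS0)
  ✓ 0x42935  — 2 lookups

Entries read for #1: 2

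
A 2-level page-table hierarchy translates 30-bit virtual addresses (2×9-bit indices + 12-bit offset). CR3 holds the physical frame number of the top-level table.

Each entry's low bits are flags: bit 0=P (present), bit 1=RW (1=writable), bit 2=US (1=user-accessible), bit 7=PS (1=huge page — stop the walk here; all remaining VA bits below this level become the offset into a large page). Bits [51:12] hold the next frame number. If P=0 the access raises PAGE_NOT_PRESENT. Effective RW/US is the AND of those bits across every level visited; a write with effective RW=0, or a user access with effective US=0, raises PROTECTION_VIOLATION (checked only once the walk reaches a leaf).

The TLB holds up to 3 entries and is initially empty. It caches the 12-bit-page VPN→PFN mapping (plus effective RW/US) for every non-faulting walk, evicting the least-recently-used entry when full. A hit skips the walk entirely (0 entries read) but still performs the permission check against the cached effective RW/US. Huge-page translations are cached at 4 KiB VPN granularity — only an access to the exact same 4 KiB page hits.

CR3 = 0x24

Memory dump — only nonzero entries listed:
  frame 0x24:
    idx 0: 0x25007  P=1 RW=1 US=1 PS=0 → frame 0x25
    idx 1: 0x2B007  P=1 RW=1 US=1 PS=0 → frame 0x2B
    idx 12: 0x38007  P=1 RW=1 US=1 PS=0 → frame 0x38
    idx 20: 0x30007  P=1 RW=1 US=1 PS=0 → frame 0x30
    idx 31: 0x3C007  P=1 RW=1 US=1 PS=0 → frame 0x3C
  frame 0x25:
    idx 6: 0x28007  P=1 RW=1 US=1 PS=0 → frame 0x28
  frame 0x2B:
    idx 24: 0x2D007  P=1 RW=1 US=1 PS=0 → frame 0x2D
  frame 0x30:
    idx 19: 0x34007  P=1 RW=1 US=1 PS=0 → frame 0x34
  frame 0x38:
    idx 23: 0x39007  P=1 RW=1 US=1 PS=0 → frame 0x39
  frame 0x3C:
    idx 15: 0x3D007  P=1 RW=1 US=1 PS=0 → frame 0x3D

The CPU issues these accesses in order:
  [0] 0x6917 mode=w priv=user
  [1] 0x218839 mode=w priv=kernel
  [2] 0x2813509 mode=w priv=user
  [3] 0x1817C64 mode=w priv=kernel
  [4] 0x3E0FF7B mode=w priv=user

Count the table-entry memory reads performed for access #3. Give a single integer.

Per-access translation:
#0 VA=0x6917 (w,user):
  lvl0: tbl 0x24, slot 0 ⇒ 0x25007 (P1/RW1/US1/PS0)
  lvl1: tbl 0x25, slot 6 ⇒ 0x28007 (P1/RW1/US1/PS0)
  ✓ 0x28917  — 2 lookups
#1 VA=0x218839 (w,kernel):
  lvl0: tbl 0x24, slot 1 ⇒ 0x2B007 (P1/RW1/US1/PS0)
  lvl1: tbl 0x2B, slot 24 ⇒ 0x2D007 (P1/RW1/US1/PS0)
  ✓ 0x2D839  — 2 lookups
#2 VA=0x2813509 (w,user):
  lvl0: tbl 0x24, slot 20 ⇒ 0x30007 (P1/RW1/US1/PS0)
  lvl1: tbl 0x30, slot 19 ⇒ 0x34007 (P1/RW1/US1/PS0)
  ✓ 0x34509  — 2 lookups
#3 VA=0x1817C64 (w,kernel):
  lvl0: tbl 0x24, slot 12 ⇒ 0x38007 (P1/RW1/US1/PS0)
  lvl1: tbl 0x38, slot 23 ⇒ 0x39007 (P1/RW1/US1/PS0)
  ✓ 0x39C64  — 2 lookups
#4 VA=0x3E0FF7B (w,user):
  lvl0: tbl 0x24, slot 31 ⇒ 0x3C007 (P1/RW1/US1/PS0)
  lvl1: tbl 0x3C, slot 15 ⇒ 0x3D007 (P1/RW1/US1/PS0)
  ✓ 0x3DF7B  — 2 lookups

Entries read for #3: 2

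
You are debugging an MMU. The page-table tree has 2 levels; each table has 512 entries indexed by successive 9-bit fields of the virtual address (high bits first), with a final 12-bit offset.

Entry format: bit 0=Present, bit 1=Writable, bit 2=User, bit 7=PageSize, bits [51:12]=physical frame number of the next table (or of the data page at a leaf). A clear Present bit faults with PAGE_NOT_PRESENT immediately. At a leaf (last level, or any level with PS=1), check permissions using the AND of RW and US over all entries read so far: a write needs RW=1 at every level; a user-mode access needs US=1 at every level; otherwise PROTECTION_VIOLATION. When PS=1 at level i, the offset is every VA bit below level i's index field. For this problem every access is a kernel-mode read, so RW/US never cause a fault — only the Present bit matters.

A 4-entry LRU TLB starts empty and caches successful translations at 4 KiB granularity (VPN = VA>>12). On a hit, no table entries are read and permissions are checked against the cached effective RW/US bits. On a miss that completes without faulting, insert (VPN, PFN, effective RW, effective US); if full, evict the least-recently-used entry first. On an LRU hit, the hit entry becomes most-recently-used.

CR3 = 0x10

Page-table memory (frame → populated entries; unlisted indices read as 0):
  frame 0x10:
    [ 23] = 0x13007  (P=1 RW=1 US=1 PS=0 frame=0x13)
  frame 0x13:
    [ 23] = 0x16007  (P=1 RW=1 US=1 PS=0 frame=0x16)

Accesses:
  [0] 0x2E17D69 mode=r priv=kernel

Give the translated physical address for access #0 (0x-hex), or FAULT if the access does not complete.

Walk each access:
#0 VA=0x2E17D69 (r,kernel):
  L0 @0x10[23] → 0x13007  P=1,RW=1,US=1,PS=0
  L1 @0x13[23] → 0x16007  P=1,RW=1,US=1,PS=0
  ✓ 0x16D69  — 2 lookups

Access #0 PA: 0x16D69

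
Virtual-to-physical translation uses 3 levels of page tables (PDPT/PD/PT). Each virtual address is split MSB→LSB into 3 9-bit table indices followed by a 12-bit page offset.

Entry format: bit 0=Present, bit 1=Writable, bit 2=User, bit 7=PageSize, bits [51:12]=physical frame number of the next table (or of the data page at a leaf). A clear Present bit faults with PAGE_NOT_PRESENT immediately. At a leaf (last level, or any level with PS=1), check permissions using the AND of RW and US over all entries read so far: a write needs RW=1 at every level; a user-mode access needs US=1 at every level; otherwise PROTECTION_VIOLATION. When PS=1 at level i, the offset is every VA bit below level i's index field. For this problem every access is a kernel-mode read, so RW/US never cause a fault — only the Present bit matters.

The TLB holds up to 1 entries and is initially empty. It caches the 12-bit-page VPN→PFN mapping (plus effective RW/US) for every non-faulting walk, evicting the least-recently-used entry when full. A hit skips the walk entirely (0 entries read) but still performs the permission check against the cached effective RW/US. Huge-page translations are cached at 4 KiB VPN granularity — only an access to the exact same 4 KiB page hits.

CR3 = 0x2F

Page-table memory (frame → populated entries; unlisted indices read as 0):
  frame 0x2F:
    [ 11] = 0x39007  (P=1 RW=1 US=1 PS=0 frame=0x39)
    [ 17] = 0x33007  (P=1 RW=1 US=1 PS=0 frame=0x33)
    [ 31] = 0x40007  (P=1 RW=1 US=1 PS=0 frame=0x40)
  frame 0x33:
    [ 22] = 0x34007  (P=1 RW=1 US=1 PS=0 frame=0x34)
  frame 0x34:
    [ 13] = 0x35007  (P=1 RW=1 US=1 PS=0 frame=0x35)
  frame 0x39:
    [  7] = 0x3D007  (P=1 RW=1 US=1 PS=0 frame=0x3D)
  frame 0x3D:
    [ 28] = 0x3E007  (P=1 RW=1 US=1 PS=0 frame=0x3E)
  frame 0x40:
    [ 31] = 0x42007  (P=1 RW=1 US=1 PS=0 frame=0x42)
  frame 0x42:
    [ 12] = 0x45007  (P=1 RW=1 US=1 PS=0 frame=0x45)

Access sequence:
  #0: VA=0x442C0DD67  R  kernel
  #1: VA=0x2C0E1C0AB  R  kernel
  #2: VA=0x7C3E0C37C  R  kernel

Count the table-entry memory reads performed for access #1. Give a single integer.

Per-access translation:
#0 VA=0x442C0DD67 (r,kernel):
  lvl0: tbl 0x2F, slot 17 ⇒ 0x33007 (P1/RW1/US1/PS0)
  lvl1: tbl 0x33, slot 22 ⇒ 0x34007 (P1/RW1/US1/PS0)
  lvl2: tbl 0x34, slot 13 ⇒ 0x35007 (P1/RW1/US1/PS0)
  ✓ 0x35D67  — 3 lookups
#1 VA=0x2C0E1C0AB (r,kernel):
  lvl0: tbl 0x2F, slot 11 ⇒ 0x39007 (P1/RW1/US1/PS0)
  lvl1: tbl 0x39, slot 7 ⇒ 0x3D007 (P1/RW1/US1/PS0)
  lvl2: tbl 0x3D, slot 28 ⇒ 0x3E007 (P1/RW1/US1/PS0)
  ✓ 0x3E0AB  — 3 lookups
#2 VA=0x7C3E0C37C (r,kernel):
  lvl0: tbl 0x2F, slot 31 ⇒ 0x40007 (P1/RW1/US1/PS0)
  lvl1: tbl 0x40, slot 31 ⇒ 0x42007 (P1/RW1/US1/PS0)
  lvl2: tbl 0x42, slot 12 ⇒ 0x45007 (P1/RW1/US1/PS0)
  ✓ 0x4537C  — 3 lookups

Entries read for #1: 3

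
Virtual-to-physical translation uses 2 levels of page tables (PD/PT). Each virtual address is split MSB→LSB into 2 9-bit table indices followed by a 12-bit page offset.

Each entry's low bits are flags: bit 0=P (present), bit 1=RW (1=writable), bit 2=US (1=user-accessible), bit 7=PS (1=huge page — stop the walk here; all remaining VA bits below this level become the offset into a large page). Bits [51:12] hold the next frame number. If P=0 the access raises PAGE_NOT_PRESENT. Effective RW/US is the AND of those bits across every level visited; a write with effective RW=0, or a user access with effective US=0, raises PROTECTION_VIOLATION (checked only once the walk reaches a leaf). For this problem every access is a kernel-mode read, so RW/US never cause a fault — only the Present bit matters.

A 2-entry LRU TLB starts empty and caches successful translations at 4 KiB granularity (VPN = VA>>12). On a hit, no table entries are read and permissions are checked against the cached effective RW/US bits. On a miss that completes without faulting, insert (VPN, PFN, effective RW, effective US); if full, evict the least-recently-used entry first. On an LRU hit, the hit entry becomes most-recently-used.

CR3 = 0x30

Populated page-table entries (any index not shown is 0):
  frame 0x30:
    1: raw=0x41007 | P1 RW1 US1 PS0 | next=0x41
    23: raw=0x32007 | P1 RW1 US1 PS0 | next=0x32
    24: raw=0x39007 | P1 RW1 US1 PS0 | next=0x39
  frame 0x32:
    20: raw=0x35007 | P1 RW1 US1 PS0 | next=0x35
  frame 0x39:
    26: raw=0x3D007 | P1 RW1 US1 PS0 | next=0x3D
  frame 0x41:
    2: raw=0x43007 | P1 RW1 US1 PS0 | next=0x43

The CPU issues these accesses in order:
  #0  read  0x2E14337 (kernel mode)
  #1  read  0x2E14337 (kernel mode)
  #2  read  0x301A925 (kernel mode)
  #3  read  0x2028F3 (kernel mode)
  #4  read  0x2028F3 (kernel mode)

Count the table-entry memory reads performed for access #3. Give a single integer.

Per-access translation:
#0 VA=0x2E14337 (r,kernel):
  lvl0: tbl 0x30, slot 23 ⇒ 0x32007 (P1/RW1/US1/PS0)
  lvl1: tbl 0x32, slot 20 ⇒ 0x35007 (P1/RW1/US1/PS0)
  ⇒ phys 0x35337  [2 reads]
#1 VA=0x2E14337 (r,kernel):
  TLB hit vpn=0x2E14 → PA=0x35337
#2 VA=0x301A925 (r,kernel):
  lvl0: tbl 0x30, slot 24 ⇒ 0x39007 (P1/RW1/US1/PS0)
  lvl1: tbl 0x39, slot 26 ⇒ 0x3D007 (P1/RW1/US1/PS0)
  ⇒ phys 0x3D925  [2 reads]
#3 VA=0x2028F3 (r,kernel):
  lvl0: tbl 0x30, slot 1 ⇒ 0x41007 (P1/RW1/US1/PS0)
  lvl1: tbl 0x41, slot 2 ⇒ 0x43007 (P1/RW1/US1/PS0)
  ⇒ phys 0x438F3  [2 reads]
#4 VA=0x2028F3 (r,kernel):
  TLB hit vpn=0x202 → PA=0x438F3

Entries read for #3: 2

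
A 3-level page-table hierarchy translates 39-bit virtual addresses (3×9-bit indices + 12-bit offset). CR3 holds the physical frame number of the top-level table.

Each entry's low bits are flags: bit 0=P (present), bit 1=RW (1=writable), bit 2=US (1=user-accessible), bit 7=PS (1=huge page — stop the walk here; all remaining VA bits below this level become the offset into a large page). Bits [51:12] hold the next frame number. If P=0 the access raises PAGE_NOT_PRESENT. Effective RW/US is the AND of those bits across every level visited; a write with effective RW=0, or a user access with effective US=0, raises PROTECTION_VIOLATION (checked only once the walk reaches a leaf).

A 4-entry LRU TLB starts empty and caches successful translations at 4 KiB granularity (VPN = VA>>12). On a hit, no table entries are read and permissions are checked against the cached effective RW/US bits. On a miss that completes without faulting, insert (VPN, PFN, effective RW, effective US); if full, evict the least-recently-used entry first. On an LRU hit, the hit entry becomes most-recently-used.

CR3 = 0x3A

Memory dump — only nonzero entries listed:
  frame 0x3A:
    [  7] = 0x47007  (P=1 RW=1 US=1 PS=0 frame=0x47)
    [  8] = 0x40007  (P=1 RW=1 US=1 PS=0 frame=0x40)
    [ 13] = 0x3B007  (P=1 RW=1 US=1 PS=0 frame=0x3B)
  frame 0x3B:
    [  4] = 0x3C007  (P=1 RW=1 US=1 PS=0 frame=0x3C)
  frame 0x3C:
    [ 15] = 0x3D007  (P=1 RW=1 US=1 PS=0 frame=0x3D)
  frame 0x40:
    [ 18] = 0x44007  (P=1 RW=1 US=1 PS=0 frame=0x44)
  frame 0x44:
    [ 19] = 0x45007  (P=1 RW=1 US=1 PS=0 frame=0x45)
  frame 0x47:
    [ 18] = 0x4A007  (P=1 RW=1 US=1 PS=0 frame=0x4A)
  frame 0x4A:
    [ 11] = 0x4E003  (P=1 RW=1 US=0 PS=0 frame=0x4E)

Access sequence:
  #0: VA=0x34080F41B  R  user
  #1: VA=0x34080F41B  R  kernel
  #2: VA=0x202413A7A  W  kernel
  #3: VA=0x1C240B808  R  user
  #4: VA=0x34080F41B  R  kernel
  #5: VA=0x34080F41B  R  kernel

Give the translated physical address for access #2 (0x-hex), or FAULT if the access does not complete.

Per-access translation:
#0 VA=0x34080F41B (r,user):
  L0: frame=0x3A idx=13 entry=0x3B007 [P=1 RW=1 US=1 PS=0]
  L1: frame=0x3B idx=4 entry=0x3C007 [P=1 RW=1 US=1 PS=0]
  L2: frame=0x3C idx=15 entry=0x3D007 [P=1 RW=1 US=1 PS=0]
  → PA=0x3D41B  (3 entries read)
#1 VA=0x34080F41B (r,kernel):
  TLB hit vpn=0x34080F → PA=0x3D41B
#2 VA=0x202413A7A (w,kernel):
  L0: frame=0x3A idx=8 entry=0x40007 [P=1 RW=1 US=1 PS=0]
  L1: frame=0x40 idx=18 entry=0x44007 [P=1 RW=1 US=1 PS=0]
  L2: frame=0x44 idx=19 entry=0x45007 [P=1 RW=1 US=1 PS=0]
  → PA=0x45A7A  (3 entries read)
#3 VA=0x1C240B808 (r,user):
  L0: frame=0x3A idx=7 entry=0x47007 [P=1 RW=1 US=1 PS=0]
  L1: frame=0x47 idx=18 entry=0x4A007 [P=1 RW=1 US=1 PS=0]
  L2: frame=0x4A idx=11 entry=0x4E003 [P=1 RW=1 US=0 PS=0]
  ✗ PROTECTION_VIOLATION  [3 reads]
#4 VA=0x34080F41B (r,kernel):
  TLB hit vpn=0x34080F → PA=0x3D41B
#5 VA=0x34080F41B (r,kernel):
  TLB hit vpn=0x34080F → PA=0x3D41B

Access #2 PA: 0x45A7A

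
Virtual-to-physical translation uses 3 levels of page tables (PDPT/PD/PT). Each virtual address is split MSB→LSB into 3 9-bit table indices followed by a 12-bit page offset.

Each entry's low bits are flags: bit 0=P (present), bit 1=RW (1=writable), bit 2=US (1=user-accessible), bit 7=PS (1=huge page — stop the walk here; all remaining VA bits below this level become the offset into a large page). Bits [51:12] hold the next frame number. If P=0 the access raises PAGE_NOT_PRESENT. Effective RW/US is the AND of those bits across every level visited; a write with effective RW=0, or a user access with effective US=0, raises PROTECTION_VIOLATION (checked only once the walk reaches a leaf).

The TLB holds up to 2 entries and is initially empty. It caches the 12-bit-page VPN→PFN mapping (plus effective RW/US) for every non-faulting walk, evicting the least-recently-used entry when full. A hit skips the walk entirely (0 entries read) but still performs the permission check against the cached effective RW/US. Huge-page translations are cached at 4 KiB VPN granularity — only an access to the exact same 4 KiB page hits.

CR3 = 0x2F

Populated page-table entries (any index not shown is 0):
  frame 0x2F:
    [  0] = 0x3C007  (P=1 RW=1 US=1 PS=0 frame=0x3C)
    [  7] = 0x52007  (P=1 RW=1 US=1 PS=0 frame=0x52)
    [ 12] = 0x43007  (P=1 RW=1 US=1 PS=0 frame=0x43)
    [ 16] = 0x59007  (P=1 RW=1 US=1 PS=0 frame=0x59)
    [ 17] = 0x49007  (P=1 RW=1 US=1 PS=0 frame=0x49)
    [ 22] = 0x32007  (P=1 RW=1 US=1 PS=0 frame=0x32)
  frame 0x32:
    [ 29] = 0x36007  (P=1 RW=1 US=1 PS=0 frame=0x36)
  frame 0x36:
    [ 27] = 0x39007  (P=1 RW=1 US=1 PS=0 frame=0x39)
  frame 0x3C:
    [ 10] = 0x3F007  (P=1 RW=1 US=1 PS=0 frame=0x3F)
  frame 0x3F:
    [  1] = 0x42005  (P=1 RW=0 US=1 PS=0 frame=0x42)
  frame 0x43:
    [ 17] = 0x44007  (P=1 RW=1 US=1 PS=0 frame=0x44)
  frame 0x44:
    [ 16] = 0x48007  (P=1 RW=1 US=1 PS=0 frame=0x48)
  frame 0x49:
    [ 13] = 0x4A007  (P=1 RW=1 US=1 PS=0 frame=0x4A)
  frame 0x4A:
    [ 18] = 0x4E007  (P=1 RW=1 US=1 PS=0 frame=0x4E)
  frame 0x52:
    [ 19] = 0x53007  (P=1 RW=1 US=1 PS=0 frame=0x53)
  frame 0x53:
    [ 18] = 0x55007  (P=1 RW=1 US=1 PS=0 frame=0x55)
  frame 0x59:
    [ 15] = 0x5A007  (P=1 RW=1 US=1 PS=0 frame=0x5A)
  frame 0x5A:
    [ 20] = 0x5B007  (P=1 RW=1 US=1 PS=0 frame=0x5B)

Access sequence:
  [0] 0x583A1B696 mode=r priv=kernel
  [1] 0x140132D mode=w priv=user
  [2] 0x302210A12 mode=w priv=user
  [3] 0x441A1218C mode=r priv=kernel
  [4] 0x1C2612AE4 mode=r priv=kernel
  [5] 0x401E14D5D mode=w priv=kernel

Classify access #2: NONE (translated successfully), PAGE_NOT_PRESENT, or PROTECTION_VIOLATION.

Trace:
#0 VA=0x583A1B696 (r,kernel):
  L0 @0x2F[22] → 0x32007  P=1,RW=1,US=1,PS=0
  L1 @0x32[29] → 0x36007  P=1,RW=1,US=1,PS=0
  L2 @0x36[27] → 0x39007  P=1,RW=1,US=1,PS=0
  → PA=0x39696  (3 entries read)
#1 VA=0x140132D (w,user):
  L0 @0x2F[0] → 0x3C007  P=1,RW=1,US=1,PS=0
  L1 @0x3C[10] → 0x3F007  P=1,RW=1,US=1,PS=0
  L2 @0x3F[1] → 0x42005  P=1,RW=0,US=1,PS=0
  → PROTECTION_VIOLATION  (3 entries read)
#2 VA=0x302210A12 (w,user):
  L0 @0x2F[12] → 0x43007  P=1,RW=1,US=1,PS=0
  L1 @0x43[17] → 0x44007  P=1,RW=1,US=1,PS=0
  L2 @0x44[16] → 0x48007  P=1,RW=1,US=1,PS=0
  → PA=0x48A12  (3 entries read)
#3 VA=0x441A1218C (r,kernel):
  L0 @0x2F[17] → 0x49007  P=1,RW=1,US=1,PS=0
  L1 @0x49[13] → 0x4A007  P=1,RW=1,US=1,PS=0
  L2 @0x4A[18] → 0x4E007  P=1,RW=1,US=1,PS=0
  → PA=0x4E18C  (3 entries read)
#4 VA=0x1C2612AE4 (r,kernel):
  L0 @0x2F[7] → 0x52007  P=1,RW=1,US=1,PS=0
  L1 @0x52[19] → 0x53007  P=1,RW=1,US=1,PS=0
  L2 @0x53[18] → 0x55007  P=1,RW=1,US=1,PS=0
  → PA=0x55AE4  (3 entries read)
#5 VA=0x401E14D5D (w,kernel):
  L0 @0x2F[16] → 0x59007  P=1,RW=1,US=1,PS=0
  L1 @0x59[15] → 0x5A007  P=1,RW=1,US=1,PS=0
  L2 @0x5A[20] → 0x5B007  P=1,RW=1,US=1,PS=0
  → PA=0x5BD5D  (3 entries read)

Access #2 fault: NONE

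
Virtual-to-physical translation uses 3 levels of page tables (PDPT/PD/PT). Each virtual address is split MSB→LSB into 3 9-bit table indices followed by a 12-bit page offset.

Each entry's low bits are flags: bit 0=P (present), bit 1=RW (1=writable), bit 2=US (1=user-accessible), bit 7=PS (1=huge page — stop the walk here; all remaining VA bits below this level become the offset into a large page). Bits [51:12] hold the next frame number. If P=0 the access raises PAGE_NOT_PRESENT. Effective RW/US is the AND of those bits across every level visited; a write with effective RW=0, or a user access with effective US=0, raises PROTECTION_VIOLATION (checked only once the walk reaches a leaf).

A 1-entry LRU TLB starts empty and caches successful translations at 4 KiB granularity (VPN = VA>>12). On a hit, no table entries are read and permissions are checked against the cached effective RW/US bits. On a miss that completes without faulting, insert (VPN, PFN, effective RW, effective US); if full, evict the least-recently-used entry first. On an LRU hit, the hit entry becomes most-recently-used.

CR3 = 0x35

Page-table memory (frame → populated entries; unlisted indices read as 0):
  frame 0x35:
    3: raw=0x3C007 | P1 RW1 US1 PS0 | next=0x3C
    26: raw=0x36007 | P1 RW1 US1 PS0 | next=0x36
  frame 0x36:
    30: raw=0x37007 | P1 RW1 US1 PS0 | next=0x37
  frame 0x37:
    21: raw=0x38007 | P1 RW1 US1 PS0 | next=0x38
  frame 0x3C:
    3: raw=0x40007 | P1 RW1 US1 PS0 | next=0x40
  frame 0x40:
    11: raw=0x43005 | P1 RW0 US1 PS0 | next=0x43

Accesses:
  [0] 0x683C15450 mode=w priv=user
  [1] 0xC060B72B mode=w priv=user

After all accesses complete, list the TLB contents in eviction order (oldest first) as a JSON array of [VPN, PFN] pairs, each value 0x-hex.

Per-access translation:
#0 VA=0x683C15450 (w,user):
  L0: frame=0x35 idx=26 entry=0x36007 [P=1 RW=1 US=1 PS=0]
  L1: frame=0x36 idx=30 entry=0x37007 [P=1 RW=1 US=1 PS=0]
  L2: frame=0x37 idx=21 entry=0x38007 [P=1 RW=1 US=1 PS=0]
  → PA=0x38450  (3 entries read)
#1 VA=0xC060B72B (w,user):
  L0: frame=0x35 idx=3 entry=0x3C007 [P=1 RW=1 US=1 PS=0]
  L1: frame=0x3C idx=3 entry=0x40007 [P=1 RW=1 US=1 PS=0]
  L2: frame=0x40 idx=11 entry=0x43005 [P=1 RW=0 US=1 PS=0]
  → PROTECTION_VIOLATION  (3 entries read)

TLB: [["0x683C15", "0x38"]]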